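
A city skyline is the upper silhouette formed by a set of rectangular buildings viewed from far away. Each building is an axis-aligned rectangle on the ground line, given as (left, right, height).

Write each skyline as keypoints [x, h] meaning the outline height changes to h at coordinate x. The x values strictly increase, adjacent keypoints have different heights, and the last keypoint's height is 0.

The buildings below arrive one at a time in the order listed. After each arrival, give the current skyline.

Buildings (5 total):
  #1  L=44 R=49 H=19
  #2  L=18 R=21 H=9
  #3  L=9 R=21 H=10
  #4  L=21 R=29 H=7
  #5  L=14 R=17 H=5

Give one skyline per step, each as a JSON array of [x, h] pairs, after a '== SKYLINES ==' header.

== SKYLINES ==
[[44,19],[49,0]]
[[18,9],[21,0],[44,19],[49,0]]
[[9,10],[21,0],[44,19],[49,0]]
[[9,10],[21,7],[29,0],[44,19],[49,0]]
[[9,10],[21,7],[29,0],[44,19],[49,0]]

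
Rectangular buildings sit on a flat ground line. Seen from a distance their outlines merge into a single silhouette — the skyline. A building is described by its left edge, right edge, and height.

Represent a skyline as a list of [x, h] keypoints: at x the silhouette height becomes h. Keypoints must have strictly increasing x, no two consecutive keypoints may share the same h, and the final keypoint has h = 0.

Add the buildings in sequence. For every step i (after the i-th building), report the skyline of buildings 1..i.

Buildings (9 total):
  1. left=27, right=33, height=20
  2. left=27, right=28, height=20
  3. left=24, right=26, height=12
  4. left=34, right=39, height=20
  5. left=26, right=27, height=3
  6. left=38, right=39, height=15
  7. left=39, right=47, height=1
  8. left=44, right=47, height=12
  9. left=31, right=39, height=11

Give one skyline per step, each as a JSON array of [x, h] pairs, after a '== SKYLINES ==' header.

== SKYLINES ==
[[27,20],[33,0]]
[[27,20],[33,0]]
[[24,12],[26,0],[27,20],[33,0]]
[[24,12],[26,0],[27,20],[33,0],[34,20],[39,0]]
[[24,12],[26,3],[27,20],[33,0],[34,20],[39,0]]
[[24,12],[26,3],[27,20],[33,0],[34,20],[39,0]]
[[24,12],[26,3],[27,20],[33,0],[34,20],[39,1],[47,0]]
[[24,12],[26,3],[27,20],[33,0],[34,20],[39,1],[44,12],[47,0]]
[[24,12],[26,3],[27,20],[33,11],[34,20],[39,1],[44,12],[47,0]]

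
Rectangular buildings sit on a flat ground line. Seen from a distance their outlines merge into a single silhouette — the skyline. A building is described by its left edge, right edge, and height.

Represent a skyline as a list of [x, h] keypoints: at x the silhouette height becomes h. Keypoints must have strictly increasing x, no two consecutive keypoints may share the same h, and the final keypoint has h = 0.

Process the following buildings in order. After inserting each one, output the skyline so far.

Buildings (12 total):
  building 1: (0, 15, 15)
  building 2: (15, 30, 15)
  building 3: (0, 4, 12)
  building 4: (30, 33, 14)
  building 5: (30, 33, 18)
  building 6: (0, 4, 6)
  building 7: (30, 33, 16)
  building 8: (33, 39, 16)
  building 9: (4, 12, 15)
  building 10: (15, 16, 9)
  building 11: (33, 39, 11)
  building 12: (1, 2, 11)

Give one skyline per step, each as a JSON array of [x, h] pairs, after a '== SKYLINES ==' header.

== SKYLINES ==
[[0,15],[15,0]]
[[0,15],[30,0]]
[[0,15],[30,0]]
[[0,15],[30,14],[33,0]]
[[0,15],[30,18],[33,0]]
[[0,15],[30,18],[33,0]]
[[0,15],[30,18],[33,0]]
[[0,15],[30,18],[33,16],[39,0]]
[[0,15],[30,18],[33,16],[39,0]]
[[0,15],[30,18],[33,16],[39,0]]
[[0,15],[30,18],[33,16],[39,0]]
[[0,15],[30,18],[33,16],[39,0]]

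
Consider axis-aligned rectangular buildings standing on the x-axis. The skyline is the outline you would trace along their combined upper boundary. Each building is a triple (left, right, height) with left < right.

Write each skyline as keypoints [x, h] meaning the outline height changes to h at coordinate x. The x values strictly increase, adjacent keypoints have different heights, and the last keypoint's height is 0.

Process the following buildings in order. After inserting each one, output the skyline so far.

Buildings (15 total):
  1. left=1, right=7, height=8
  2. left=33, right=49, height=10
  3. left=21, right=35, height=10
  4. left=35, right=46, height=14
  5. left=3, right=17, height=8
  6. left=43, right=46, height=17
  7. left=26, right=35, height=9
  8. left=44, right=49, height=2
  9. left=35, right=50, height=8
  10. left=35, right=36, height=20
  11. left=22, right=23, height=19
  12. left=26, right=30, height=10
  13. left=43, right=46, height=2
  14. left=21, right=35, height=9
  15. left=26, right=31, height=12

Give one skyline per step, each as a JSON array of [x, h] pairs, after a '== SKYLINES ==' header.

== SKYLINES ==
[[1,8],[7,0]]
[[1,8],[7,0],[33,10],[49,0]]
[[1,8],[7,0],[21,10],[49,0]]
[[1,8],[7,0],[21,10],[35,14],[46,10],[49,0]]
[[1,8],[17,0],[21,10],[35,14],[46,10],[49,0]]
[[1,8],[17,0],[21,10],[35,14],[43,17],[46,10],[49,0]]
[[1,8],[17,0],[21,10],[35,14],[43,17],[46,10],[49,0]]
[[1,8],[17,0],[21,10],[35,14],[43,17],[46,10],[49,0]]
[[1,8],[17,0],[21,10],[35,14],[43,17],[46,10],[49,8],[50,0]]
[[1,8],[17,0],[21,10],[35,20],[36,14],[43,17],[46,10],[49,8],[50,0]]
[[1,8],[17,0],[21,10],[22,19],[23,10],[35,20],[36,14],[43,17],[46,10],[49,8],[50,0]]
[[1,8],[17,0],[21,10],[22,19],[23,10],[35,20],[36,14],[43,17],[46,10],[49,8],[50,0]]
[[1,8],[17,0],[21,10],[22,19],[23,10],[35,20],[36,14],[43,17],[46,10],[49,8],[50,0]]
[[1,8],[17,0],[21,10],[22,19],[23,10],[35,20],[36,14],[43,17],[46,10],[49,8],[50,0]]
[[1,8],[17,0],[21,10],[22,19],[23,10],[26,12],[31,10],[35,20],[36,14],[43,17],[46,10],[49,8],[50,0]]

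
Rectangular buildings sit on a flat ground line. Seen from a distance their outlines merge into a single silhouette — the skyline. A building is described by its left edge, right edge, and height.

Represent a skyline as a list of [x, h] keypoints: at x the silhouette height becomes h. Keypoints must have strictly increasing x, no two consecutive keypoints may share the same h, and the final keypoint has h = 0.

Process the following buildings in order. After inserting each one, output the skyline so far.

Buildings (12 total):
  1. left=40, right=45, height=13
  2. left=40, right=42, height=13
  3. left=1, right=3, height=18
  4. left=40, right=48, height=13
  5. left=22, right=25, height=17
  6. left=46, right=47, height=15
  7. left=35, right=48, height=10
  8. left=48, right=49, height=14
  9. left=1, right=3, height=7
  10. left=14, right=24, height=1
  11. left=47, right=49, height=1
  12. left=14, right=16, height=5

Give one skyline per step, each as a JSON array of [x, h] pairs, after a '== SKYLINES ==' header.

== SKYLINES ==
[[40,13],[45,0]]
[[40,13],[45,0]]
[[1,18],[3,0],[40,13],[45,0]]
[[1,18],[3,0],[40,13],[48,0]]
[[1,18],[3,0],[22,17],[25,0],[40,13],[48,0]]
[[1,18],[3,0],[22,17],[25,0],[40,13],[46,15],[47,13],[48,0]]
[[1,18],[3,0],[22,17],[25,0],[35,10],[40,13],[46,15],[47,13],[48,0]]
[[1,18],[3,0],[22,17],[25,0],[35,10],[40,13],[46,15],[47,13],[48,14],[49,0]]
[[1,18],[3,0],[22,17],[25,0],[35,10],[40,13],[46,15],[47,13],[48,14],[49,0]]
[[1,18],[3,0],[14,1],[22,17],[25,0],[35,10],[40,13],[46,15],[47,13],[48,14],[49,0]]
[[1,18],[3,0],[14,1],[22,17],[25,0],[35,10],[40,13],[46,15],[47,13],[48,14],[49,0]]
[[1,18],[3,0],[14,5],[16,1],[22,17],[25,0],[35,10],[40,13],[46,15],[47,13],[48,14],[49,0]]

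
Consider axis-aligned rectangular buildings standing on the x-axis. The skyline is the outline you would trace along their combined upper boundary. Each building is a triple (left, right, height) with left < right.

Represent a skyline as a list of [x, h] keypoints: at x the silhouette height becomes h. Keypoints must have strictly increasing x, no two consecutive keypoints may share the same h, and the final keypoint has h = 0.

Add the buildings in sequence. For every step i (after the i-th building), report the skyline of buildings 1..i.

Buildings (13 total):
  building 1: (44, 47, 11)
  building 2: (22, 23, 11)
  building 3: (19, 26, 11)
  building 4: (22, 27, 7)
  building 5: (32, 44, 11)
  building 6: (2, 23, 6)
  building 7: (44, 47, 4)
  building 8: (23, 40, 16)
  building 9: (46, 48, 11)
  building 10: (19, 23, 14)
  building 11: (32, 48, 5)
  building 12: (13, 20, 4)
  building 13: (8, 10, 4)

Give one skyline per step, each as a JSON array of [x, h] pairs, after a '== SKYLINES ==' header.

== SKYLINES ==
[[44,11],[47,0]]
[[22,11],[23,0],[44,11],[47,0]]
[[19,11],[26,0],[44,11],[47,0]]
[[19,11],[26,7],[27,0],[44,11],[47,0]]
[[19,11],[26,7],[27,0],[32,11],[47,0]]
[[2,6],[19,11],[26,7],[27,0],[32,11],[47,0]]
[[2,6],[19,11],[26,7],[27,0],[32,11],[47,0]]
[[2,6],[19,11],[23,16],[40,11],[47,0]]
[[2,6],[19,11],[23,16],[40,11],[48,0]]
[[2,6],[19,14],[23,16],[40,11],[48,0]]
[[2,6],[19,14],[23,16],[40,11],[48,0]]
[[2,6],[19,14],[23,16],[40,11],[48,0]]
[[2,6],[19,14],[23,16],[40,11],[48,0]]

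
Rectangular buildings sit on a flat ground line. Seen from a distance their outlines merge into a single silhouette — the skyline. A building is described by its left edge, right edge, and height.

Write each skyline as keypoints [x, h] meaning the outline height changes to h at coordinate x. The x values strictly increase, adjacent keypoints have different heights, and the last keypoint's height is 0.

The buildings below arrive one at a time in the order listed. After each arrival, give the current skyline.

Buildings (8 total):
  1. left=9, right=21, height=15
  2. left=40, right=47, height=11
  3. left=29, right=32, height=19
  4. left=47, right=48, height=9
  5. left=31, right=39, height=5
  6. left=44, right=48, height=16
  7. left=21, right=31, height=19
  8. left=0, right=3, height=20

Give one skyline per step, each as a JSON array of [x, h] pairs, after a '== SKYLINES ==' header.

== SKYLINES ==
[[9,15],[21,0]]
[[9,15],[21,0],[40,11],[47,0]]
[[9,15],[21,0],[29,19],[32,0],[40,11],[47,0]]
[[9,15],[21,0],[29,19],[32,0],[40,11],[47,9],[48,0]]
[[9,15],[21,0],[29,19],[32,5],[39,0],[40,11],[47,9],[48,0]]
[[9,15],[21,0],[29,19],[32,5],[39,0],[40,11],[44,16],[48,0]]
[[9,15],[21,19],[32,5],[39,0],[40,11],[44,16],[48,0]]
[[0,20],[3,0],[9,15],[21,19],[32,5],[39,0],[40,11],[44,16],[48,0]]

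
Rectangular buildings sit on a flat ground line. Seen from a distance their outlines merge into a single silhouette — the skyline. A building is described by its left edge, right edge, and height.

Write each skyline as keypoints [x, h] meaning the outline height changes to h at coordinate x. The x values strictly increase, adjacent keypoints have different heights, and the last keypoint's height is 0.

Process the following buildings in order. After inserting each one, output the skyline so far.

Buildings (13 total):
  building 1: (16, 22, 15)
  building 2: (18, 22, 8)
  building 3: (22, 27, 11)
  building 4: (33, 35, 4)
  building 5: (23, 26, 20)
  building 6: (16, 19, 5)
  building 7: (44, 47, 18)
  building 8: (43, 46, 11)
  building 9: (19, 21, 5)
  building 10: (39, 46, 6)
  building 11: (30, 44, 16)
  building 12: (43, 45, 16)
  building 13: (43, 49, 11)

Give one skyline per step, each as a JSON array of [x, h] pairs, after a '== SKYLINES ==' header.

== SKYLINES ==
[[16,15],[22,0]]
[[16,15],[22,0]]
[[16,15],[22,11],[27,0]]
[[16,15],[22,11],[27,0],[33,4],[35,0]]
[[16,15],[22,11],[23,20],[26,11],[27,0],[33,4],[35,0]]
[[16,15],[22,11],[23,20],[26,11],[27,0],[33,4],[35,0]]
[[16,15],[22,11],[23,20],[26,11],[27,0],[33,4],[35,0],[44,18],[47,0]]
[[16,15],[22,11],[23,20],[26,11],[27,0],[33,4],[35,0],[43,11],[44,18],[47,0]]
[[16,15],[22,11],[23,20],[26,11],[27,0],[33,4],[35,0],[43,11],[44,18],[47,0]]
[[16,15],[22,11],[23,20],[26,11],[27,0],[33,4],[35,0],[39,6],[43,11],[44,18],[47,0]]
[[16,15],[22,11],[23,20],[26,11],[27,0],[30,16],[44,18],[47,0]]
[[16,15],[22,11],[23,20],[26,11],[27,0],[30,16],[44,18],[47,0]]
[[16,15],[22,11],[23,20],[26,11],[27,0],[30,16],[44,18],[47,11],[49,0]]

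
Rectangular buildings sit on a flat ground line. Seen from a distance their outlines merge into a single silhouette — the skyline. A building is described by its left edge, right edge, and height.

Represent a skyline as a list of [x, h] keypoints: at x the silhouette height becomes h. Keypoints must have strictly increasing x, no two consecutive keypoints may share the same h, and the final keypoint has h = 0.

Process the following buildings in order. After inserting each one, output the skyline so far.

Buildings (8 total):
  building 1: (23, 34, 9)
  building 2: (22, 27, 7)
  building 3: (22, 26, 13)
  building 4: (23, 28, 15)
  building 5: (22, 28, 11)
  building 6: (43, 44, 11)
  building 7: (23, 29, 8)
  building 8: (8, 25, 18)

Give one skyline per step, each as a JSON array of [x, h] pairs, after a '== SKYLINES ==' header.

== SKYLINES ==
[[23,9],[34,0]]
[[22,7],[23,9],[34,0]]
[[22,13],[26,9],[34,0]]
[[22,13],[23,15],[28,9],[34,0]]
[[22,13],[23,15],[28,9],[34,0]]
[[22,13],[23,15],[28,9],[34,0],[43,11],[44,0]]
[[22,13],[23,15],[28,9],[34,0],[43,11],[44,0]]
[[8,18],[25,15],[28,9],[34,0],[43,11],[44,0]]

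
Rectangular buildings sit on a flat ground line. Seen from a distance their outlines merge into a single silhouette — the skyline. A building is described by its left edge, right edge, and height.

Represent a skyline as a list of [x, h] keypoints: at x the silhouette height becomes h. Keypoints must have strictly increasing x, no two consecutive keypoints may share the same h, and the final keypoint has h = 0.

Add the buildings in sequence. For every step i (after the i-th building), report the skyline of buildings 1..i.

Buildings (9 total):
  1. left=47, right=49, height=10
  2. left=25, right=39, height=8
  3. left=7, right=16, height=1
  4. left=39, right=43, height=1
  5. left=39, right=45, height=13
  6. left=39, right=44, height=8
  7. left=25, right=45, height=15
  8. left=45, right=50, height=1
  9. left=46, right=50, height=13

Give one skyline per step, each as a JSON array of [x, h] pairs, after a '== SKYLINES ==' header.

== SKYLINES ==
[[47,10],[49,0]]
[[25,8],[39,0],[47,10],[49,0]]
[[7,1],[16,0],[25,8],[39,0],[47,10],[49,0]]
[[7,1],[16,0],[25,8],[39,1],[43,0],[47,10],[49,0]]
[[7,1],[16,0],[25,8],[39,13],[45,0],[47,10],[49,0]]
[[7,1],[16,0],[25,8],[39,13],[45,0],[47,10],[49,0]]
[[7,1],[16,0],[25,15],[45,0],[47,10],[49,0]]
[[7,1],[16,0],[25,15],[45,1],[47,10],[49,1],[50,0]]
[[7,1],[16,0],[25,15],[45,1],[46,13],[50,0]]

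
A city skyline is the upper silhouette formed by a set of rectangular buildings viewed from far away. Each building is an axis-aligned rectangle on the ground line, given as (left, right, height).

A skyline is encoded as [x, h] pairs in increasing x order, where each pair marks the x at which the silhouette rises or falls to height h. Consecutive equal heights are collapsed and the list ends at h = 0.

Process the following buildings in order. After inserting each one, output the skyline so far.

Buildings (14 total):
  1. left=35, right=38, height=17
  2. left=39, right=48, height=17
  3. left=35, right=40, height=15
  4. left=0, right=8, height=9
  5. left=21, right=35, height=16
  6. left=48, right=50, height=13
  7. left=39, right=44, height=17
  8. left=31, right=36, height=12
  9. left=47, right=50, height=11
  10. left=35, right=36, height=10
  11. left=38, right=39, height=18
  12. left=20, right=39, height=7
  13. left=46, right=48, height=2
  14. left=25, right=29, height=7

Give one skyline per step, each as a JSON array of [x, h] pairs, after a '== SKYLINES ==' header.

== SKYLINES ==
[[35,17],[38,0]]
[[35,17],[38,0],[39,17],[48,0]]
[[35,17],[38,15],[39,17],[48,0]]
[[0,9],[8,0],[35,17],[38,15],[39,17],[48,0]]
[[0,9],[8,0],[21,16],[35,17],[38,15],[39,17],[48,0]]
[[0,9],[8,0],[21,16],[35,17],[38,15],[39,17],[48,13],[50,0]]
[[0,9],[8,0],[21,16],[35,17],[38,15],[39,17],[48,13],[50,0]]
[[0,9],[8,0],[21,16],[35,17],[38,15],[39,17],[48,13],[50,0]]
[[0,9],[8,0],[21,16],[35,17],[38,15],[39,17],[48,13],[50,0]]
[[0,9],[8,0],[21,16],[35,17],[38,15],[39,17],[48,13],[50,0]]
[[0,9],[8,0],[21,16],[35,17],[38,18],[39,17],[48,13],[50,0]]
[[0,9],[8,0],[20,7],[21,16],[35,17],[38,18],[39,17],[48,13],[50,0]]
[[0,9],[8,0],[20,7],[21,16],[35,17],[38,18],[39,17],[48,13],[50,0]]
[[0,9],[8,0],[20,7],[21,16],[35,17],[38,18],[39,17],[48,13],[50,0]]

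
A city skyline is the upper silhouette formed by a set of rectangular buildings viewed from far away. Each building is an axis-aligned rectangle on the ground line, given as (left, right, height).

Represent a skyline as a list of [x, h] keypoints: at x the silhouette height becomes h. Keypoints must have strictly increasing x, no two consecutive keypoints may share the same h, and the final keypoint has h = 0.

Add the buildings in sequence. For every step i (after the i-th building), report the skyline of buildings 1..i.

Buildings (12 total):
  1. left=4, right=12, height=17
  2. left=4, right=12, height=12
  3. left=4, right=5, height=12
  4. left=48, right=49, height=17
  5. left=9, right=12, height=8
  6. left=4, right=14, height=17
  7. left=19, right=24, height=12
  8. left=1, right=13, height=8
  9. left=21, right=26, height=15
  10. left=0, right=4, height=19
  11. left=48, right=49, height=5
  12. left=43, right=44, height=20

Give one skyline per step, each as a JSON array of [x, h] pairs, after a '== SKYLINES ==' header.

== SKYLINES ==
[[4,17],[12,0]]
[[4,17],[12,0]]
[[4,17],[12,0]]
[[4,17],[12,0],[48,17],[49,0]]
[[4,17],[12,0],[48,17],[49,0]]
[[4,17],[14,0],[48,17],[49,0]]
[[4,17],[14,0],[19,12],[24,0],[48,17],[49,0]]
[[1,8],[4,17],[14,0],[19,12],[24,0],[48,17],[49,0]]
[[1,8],[4,17],[14,0],[19,12],[21,15],[26,0],[48,17],[49,0]]
[[0,19],[4,17],[14,0],[19,12],[21,15],[26,0],[48,17],[49,0]]
[[0,19],[4,17],[14,0],[19,12],[21,15],[26,0],[48,17],[49,0]]
[[0,19],[4,17],[14,0],[19,12],[21,15],[26,0],[43,20],[44,0],[48,17],[49,0]]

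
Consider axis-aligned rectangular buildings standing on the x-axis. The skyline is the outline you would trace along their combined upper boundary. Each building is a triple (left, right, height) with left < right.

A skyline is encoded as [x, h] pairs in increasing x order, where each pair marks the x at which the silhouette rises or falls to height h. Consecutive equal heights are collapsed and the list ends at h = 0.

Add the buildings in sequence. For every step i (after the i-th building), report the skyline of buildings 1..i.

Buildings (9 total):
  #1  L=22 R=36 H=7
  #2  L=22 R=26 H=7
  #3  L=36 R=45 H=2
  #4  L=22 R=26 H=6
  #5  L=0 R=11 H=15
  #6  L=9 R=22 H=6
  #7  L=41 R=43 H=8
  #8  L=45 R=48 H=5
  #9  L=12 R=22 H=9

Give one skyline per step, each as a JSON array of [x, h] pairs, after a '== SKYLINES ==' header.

== SKYLINES ==
[[22,7],[36,0]]
[[22,7],[36,0]]
[[22,7],[36,2],[45,0]]
[[22,7],[36,2],[45,0]]
[[0,15],[11,0],[22,7],[36,2],[45,0]]
[[0,15],[11,6],[22,7],[36,2],[45,0]]
[[0,15],[11,6],[22,7],[36,2],[41,8],[43,2],[45,0]]
[[0,15],[11,6],[22,7],[36,2],[41,8],[43,2],[45,5],[48,0]]
[[0,15],[11,6],[12,9],[22,7],[36,2],[41,8],[43,2],[45,5],[48,0]]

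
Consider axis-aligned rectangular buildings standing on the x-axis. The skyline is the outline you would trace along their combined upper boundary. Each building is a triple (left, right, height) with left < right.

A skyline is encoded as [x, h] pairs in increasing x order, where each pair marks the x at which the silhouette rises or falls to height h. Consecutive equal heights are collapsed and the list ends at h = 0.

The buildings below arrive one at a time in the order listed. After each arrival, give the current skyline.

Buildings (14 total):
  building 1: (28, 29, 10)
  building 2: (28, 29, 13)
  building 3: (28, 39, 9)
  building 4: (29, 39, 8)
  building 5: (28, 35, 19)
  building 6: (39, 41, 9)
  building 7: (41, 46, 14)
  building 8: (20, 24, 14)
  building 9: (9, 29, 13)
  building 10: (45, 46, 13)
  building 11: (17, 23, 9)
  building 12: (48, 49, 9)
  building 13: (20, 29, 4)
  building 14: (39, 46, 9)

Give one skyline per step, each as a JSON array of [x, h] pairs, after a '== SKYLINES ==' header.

== SKYLINES ==
[[28,10],[29,0]]
[[28,13],[29,0]]
[[28,13],[29,9],[39,0]]
[[28,13],[29,9],[39,0]]
[[28,19],[35,9],[39,0]]
[[28,19],[35,9],[41,0]]
[[28,19],[35,9],[41,14],[46,0]]
[[20,14],[24,0],[28,19],[35,9],[41,14],[46,0]]
[[9,13],[20,14],[24,13],[28,19],[35,9],[41,14],[46,0]]
[[9,13],[20,14],[24,13],[28,19],[35,9],[41,14],[46,0]]
[[9,13],[20,14],[24,13],[28,19],[35,9],[41,14],[46,0]]
[[9,13],[20,14],[24,13],[28,19],[35,9],[41,14],[46,0],[48,9],[49,0]]
[[9,13],[20,14],[24,13],[28,19],[35,9],[41,14],[46,0],[48,9],[49,0]]
[[9,13],[20,14],[24,13],[28,19],[35,9],[41,14],[46,0],[48,9],[49,0]]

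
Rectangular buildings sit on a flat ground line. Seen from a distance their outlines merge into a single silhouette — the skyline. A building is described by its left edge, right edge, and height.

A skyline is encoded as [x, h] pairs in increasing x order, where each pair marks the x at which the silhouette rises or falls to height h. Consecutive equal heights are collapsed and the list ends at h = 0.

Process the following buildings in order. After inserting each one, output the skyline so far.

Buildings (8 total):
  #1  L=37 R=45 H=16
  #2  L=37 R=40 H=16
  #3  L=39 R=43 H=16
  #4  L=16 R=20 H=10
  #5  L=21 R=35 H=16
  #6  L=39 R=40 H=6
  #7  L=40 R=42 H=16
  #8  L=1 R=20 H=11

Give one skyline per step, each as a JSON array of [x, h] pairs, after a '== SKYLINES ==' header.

== SKYLINES ==
[[37,16],[45,0]]
[[37,16],[45,0]]
[[37,16],[45,0]]
[[16,10],[20,0],[37,16],[45,0]]
[[16,10],[20,0],[21,16],[35,0],[37,16],[45,0]]
[[16,10],[20,0],[21,16],[35,0],[37,16],[45,0]]
[[16,10],[20,0],[21,16],[35,0],[37,16],[45,0]]
[[1,11],[20,0],[21,16],[35,0],[37,16],[45,0]]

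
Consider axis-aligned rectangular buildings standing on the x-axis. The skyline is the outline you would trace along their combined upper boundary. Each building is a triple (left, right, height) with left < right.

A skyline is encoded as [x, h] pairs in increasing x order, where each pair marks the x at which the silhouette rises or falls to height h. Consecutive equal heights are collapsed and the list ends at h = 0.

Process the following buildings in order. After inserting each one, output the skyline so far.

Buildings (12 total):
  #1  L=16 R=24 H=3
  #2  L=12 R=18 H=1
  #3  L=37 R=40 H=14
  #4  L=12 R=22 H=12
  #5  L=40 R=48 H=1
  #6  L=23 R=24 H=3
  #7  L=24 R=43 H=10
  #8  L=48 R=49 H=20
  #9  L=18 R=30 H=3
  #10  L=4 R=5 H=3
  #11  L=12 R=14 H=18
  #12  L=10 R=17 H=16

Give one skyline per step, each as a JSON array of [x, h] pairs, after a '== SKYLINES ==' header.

== SKYLINES ==
[[16,3],[24,0]]
[[12,1],[16,3],[24,0]]
[[12,1],[16,3],[24,0],[37,14],[40,0]]
[[12,12],[22,3],[24,0],[37,14],[40,0]]
[[12,12],[22,3],[24,0],[37,14],[40,1],[48,0]]
[[12,12],[22,3],[24,0],[37,14],[40,1],[48,0]]
[[12,12],[22,3],[24,10],[37,14],[40,10],[43,1],[48,0]]
[[12,12],[22,3],[24,10],[37,14],[40,10],[43,1],[48,20],[49,0]]
[[12,12],[22,3],[24,10],[37,14],[40,10],[43,1],[48,20],[49,0]]
[[4,3],[5,0],[12,12],[22,3],[24,10],[37,14],[40,10],[43,1],[48,20],[49,0]]
[[4,3],[5,0],[12,18],[14,12],[22,3],[24,10],[37,14],[40,10],[43,1],[48,20],[49,0]]
[[4,3],[5,0],[10,16],[12,18],[14,16],[17,12],[22,3],[24,10],[37,14],[40,10],[43,1],[48,20],[49,0]]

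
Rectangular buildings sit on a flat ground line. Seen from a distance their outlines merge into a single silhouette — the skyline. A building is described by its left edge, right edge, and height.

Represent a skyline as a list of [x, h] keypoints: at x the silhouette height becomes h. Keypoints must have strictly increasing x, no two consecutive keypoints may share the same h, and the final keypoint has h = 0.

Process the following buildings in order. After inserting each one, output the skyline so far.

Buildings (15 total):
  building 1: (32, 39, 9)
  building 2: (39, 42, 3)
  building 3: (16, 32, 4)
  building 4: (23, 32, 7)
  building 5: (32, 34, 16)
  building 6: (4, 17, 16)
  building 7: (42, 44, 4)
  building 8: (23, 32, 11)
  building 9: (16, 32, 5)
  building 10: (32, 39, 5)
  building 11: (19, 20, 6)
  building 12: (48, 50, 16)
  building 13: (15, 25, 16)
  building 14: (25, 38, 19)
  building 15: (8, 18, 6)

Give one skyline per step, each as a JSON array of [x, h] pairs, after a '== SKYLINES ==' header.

== SKYLINES ==
[[32,9],[39,0]]
[[32,9],[39,3],[42,0]]
[[16,4],[32,9],[39,3],[42,0]]
[[16,4],[23,7],[32,9],[39,3],[42,0]]
[[16,4],[23,7],[32,16],[34,9],[39,3],[42,0]]
[[4,16],[17,4],[23,7],[32,16],[34,9],[39,3],[42,0]]
[[4,16],[17,4],[23,7],[32,16],[34,9],[39,3],[42,4],[44,0]]
[[4,16],[17,4],[23,11],[32,16],[34,9],[39,3],[42,4],[44,0]]
[[4,16],[17,5],[23,11],[32,16],[34,9],[39,3],[42,4],[44,0]]
[[4,16],[17,5],[23,11],[32,16],[34,9],[39,3],[42,4],[44,0]]
[[4,16],[17,5],[19,6],[20,5],[23,11],[32,16],[34,9],[39,3],[42,4],[44,0]]
[[4,16],[17,5],[19,6],[20,5],[23,11],[32,16],[34,9],[39,3],[42,4],[44,0],[48,16],[50,0]]
[[4,16],[25,11],[32,16],[34,9],[39,3],[42,4],[44,0],[48,16],[50,0]]
[[4,16],[25,19],[38,9],[39,3],[42,4],[44,0],[48,16],[50,0]]
[[4,16],[25,19],[38,9],[39,3],[42,4],[44,0],[48,16],[50,0]]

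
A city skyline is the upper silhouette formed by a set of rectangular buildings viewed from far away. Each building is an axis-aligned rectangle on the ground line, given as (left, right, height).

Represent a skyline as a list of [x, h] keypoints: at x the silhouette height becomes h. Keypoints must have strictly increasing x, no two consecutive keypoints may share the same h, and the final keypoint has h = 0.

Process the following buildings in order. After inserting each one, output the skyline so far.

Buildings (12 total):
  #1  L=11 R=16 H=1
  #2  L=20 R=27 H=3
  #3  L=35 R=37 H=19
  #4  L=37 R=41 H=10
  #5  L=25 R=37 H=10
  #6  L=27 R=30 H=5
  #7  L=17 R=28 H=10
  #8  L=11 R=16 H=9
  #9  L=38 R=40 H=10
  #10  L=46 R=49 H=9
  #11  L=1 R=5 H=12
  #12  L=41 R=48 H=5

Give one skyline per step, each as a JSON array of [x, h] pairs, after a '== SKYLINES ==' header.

== SKYLINES ==
[[11,1],[16,0]]
[[11,1],[16,0],[20,3],[27,0]]
[[11,1],[16,0],[20,3],[27,0],[35,19],[37,0]]
[[11,1],[16,0],[20,3],[27,0],[35,19],[37,10],[41,0]]
[[11,1],[16,0],[20,3],[25,10],[35,19],[37,10],[41,0]]
[[11,1],[16,0],[20,3],[25,10],[35,19],[37,10],[41,0]]
[[11,1],[16,0],[17,10],[35,19],[37,10],[41,0]]
[[11,9],[16,0],[17,10],[35,19],[37,10],[41,0]]
[[11,9],[16,0],[17,10],[35,19],[37,10],[41,0]]
[[11,9],[16,0],[17,10],[35,19],[37,10],[41,0],[46,9],[49,0]]
[[1,12],[5,0],[11,9],[16,0],[17,10],[35,19],[37,10],[41,0],[46,9],[49,0]]
[[1,12],[5,0],[11,9],[16,0],[17,10],[35,19],[37,10],[41,5],[46,9],[49,0]]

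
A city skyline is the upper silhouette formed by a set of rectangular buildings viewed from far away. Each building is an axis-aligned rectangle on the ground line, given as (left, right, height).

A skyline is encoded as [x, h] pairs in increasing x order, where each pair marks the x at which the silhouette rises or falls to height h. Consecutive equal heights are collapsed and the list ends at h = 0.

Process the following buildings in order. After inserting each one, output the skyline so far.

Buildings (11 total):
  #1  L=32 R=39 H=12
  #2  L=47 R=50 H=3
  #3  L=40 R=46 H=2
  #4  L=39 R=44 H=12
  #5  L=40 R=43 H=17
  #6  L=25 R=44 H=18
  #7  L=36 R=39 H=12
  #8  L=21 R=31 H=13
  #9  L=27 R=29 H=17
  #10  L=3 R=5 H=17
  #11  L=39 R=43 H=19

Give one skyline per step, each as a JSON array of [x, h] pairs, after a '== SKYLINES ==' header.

== SKYLINES ==
[[32,12],[39,0]]
[[32,12],[39,0],[47,3],[50,0]]
[[32,12],[39,0],[40,2],[46,0],[47,3],[50,0]]
[[32,12],[44,2],[46,0],[47,3],[50,0]]
[[32,12],[40,17],[43,12],[44,2],[46,0],[47,3],[50,0]]
[[25,18],[44,2],[46,0],[47,3],[50,0]]
[[25,18],[44,2],[46,0],[47,3],[50,0]]
[[21,13],[25,18],[44,2],[46,0],[47,3],[50,0]]
[[21,13],[25,18],[44,2],[46,0],[47,3],[50,0]]
[[3,17],[5,0],[21,13],[25,18],[44,2],[46,0],[47,3],[50,0]]
[[3,17],[5,0],[21,13],[25,18],[39,19],[43,18],[44,2],[46,0],[47,3],[50,0]]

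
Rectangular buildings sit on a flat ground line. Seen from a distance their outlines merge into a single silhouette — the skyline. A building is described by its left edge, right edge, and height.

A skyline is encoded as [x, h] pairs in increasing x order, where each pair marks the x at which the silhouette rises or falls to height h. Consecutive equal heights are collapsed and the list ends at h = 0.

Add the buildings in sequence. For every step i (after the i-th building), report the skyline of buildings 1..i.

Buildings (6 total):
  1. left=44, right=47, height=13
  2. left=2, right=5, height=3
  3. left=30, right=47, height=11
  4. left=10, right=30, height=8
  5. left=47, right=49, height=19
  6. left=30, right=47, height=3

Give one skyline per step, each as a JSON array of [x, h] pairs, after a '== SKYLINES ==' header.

== SKYLINES ==
[[44,13],[47,0]]
[[2,3],[5,0],[44,13],[47,0]]
[[2,3],[5,0],[30,11],[44,13],[47,0]]
[[2,3],[5,0],[10,8],[30,11],[44,13],[47,0]]
[[2,3],[5,0],[10,8],[30,11],[44,13],[47,19],[49,0]]
[[2,3],[5,0],[10,8],[30,11],[44,13],[47,19],[49,0]]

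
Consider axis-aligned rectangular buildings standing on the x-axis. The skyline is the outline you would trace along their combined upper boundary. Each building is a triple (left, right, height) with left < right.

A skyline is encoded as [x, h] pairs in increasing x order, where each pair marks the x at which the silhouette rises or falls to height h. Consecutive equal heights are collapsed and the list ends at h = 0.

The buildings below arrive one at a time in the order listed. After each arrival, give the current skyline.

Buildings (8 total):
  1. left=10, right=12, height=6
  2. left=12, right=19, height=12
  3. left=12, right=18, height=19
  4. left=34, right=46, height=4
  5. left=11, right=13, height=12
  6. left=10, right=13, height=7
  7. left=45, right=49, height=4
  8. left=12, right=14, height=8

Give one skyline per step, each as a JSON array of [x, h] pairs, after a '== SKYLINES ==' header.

== SKYLINES ==
[[10,6],[12,0]]
[[10,6],[12,12],[19,0]]
[[10,6],[12,19],[18,12],[19,0]]
[[10,6],[12,19],[18,12],[19,0],[34,4],[46,0]]
[[10,6],[11,12],[12,19],[18,12],[19,0],[34,4],[46,0]]
[[10,7],[11,12],[12,19],[18,12],[19,0],[34,4],[46,0]]
[[10,7],[11,12],[12,19],[18,12],[19,0],[34,4],[49,0]]
[[10,7],[11,12],[12,19],[18,12],[19,0],[34,4],[49,0]]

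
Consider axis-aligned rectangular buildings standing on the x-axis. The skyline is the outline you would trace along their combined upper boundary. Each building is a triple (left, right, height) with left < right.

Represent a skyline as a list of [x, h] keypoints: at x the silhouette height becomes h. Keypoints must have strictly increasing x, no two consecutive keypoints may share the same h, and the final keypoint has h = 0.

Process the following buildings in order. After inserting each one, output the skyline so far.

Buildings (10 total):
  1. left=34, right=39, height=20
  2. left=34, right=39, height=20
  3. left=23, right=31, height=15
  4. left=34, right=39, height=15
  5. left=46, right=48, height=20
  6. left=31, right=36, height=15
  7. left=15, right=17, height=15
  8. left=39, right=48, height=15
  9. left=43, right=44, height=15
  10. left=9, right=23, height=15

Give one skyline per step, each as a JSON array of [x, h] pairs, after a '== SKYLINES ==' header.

== SKYLINES ==
[[34,20],[39,0]]
[[34,20],[39,0]]
[[23,15],[31,0],[34,20],[39,0]]
[[23,15],[31,0],[34,20],[39,0]]
[[23,15],[31,0],[34,20],[39,0],[46,20],[48,0]]
[[23,15],[34,20],[39,0],[46,20],[48,0]]
[[15,15],[17,0],[23,15],[34,20],[39,0],[46,20],[48,0]]
[[15,15],[17,0],[23,15],[34,20],[39,15],[46,20],[48,0]]
[[15,15],[17,0],[23,15],[34,20],[39,15],[46,20],[48,0]]
[[9,15],[34,20],[39,15],[46,20],[48,0]]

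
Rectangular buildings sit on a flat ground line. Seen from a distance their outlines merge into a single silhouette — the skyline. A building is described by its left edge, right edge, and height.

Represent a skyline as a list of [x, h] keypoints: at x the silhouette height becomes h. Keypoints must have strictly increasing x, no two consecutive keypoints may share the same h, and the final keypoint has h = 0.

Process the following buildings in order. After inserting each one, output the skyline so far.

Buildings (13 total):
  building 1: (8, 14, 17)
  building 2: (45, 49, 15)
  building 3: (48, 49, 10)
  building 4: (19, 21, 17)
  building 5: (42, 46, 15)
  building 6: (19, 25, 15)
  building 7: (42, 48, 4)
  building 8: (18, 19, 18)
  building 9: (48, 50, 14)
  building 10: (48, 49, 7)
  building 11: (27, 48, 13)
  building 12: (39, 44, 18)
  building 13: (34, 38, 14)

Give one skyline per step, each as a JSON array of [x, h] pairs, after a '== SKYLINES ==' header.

== SKYLINES ==
[[8,17],[14,0]]
[[8,17],[14,0],[45,15],[49,0]]
[[8,17],[14,0],[45,15],[49,0]]
[[8,17],[14,0],[19,17],[21,0],[45,15],[49,0]]
[[8,17],[14,0],[19,17],[21,0],[42,15],[49,0]]
[[8,17],[14,0],[19,17],[21,15],[25,0],[42,15],[49,0]]
[[8,17],[14,0],[19,17],[21,15],[25,0],[42,15],[49,0]]
[[8,17],[14,0],[18,18],[19,17],[21,15],[25,0],[42,15],[49,0]]
[[8,17],[14,0],[18,18],[19,17],[21,15],[25,0],[42,15],[49,14],[50,0]]
[[8,17],[14,0],[18,18],[19,17],[21,15],[25,0],[42,15],[49,14],[50,0]]
[[8,17],[14,0],[18,18],[19,17],[21,15],[25,0],[27,13],[42,15],[49,14],[50,0]]
[[8,17],[14,0],[18,18],[19,17],[21,15],[25,0],[27,13],[39,18],[44,15],[49,14],[50,0]]
[[8,17],[14,0],[18,18],[19,17],[21,15],[25,0],[27,13],[34,14],[38,13],[39,18],[44,15],[49,14],[50,0]]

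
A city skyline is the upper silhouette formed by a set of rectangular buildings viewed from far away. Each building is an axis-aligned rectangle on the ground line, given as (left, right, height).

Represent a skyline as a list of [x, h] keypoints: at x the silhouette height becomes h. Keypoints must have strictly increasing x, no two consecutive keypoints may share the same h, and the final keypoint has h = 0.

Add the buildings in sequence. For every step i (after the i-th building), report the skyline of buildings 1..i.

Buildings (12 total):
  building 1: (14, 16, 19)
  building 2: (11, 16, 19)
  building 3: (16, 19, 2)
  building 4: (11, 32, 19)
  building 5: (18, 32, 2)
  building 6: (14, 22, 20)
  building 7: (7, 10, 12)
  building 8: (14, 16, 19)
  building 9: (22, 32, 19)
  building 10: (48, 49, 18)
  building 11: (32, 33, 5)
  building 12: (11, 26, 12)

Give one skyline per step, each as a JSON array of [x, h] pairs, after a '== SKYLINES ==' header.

== SKYLINES ==
[[14,19],[16,0]]
[[11,19],[16,0]]
[[11,19],[16,2],[19,0]]
[[11,19],[32,0]]
[[11,19],[32,0]]
[[11,19],[14,20],[22,19],[32,0]]
[[7,12],[10,0],[11,19],[14,20],[22,19],[32,0]]
[[7,12],[10,0],[11,19],[14,20],[22,19],[32,0]]
[[7,12],[10,0],[11,19],[14,20],[22,19],[32,0]]
[[7,12],[10,0],[11,19],[14,20],[22,19],[32,0],[48,18],[49,0]]
[[7,12],[10,0],[11,19],[14,20],[22,19],[32,5],[33,0],[48,18],[49,0]]
[[7,12],[10,0],[11,19],[14,20],[22,19],[32,5],[33,0],[48,18],[49,0]]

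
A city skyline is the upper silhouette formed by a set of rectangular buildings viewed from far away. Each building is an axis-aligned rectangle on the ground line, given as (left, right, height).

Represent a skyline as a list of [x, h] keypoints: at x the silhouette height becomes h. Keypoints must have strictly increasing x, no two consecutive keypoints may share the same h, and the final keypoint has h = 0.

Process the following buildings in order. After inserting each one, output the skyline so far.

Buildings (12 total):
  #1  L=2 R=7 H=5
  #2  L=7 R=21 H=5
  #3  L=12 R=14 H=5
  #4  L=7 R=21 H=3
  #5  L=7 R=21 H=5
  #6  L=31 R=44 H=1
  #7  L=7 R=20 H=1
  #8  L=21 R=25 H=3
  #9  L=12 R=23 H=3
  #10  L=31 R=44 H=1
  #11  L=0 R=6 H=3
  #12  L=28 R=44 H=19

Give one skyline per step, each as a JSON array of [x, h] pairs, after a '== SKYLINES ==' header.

== SKYLINES ==
[[2,5],[7,0]]
[[2,5],[21,0]]
[[2,5],[21,0]]
[[2,5],[21,0]]
[[2,5],[21,0]]
[[2,5],[21,0],[31,1],[44,0]]
[[2,5],[21,0],[31,1],[44,0]]
[[2,5],[21,3],[25,0],[31,1],[44,0]]
[[2,5],[21,3],[25,0],[31,1],[44,0]]
[[2,5],[21,3],[25,0],[31,1],[44,0]]
[[0,3],[2,5],[21,3],[25,0],[31,1],[44,0]]
[[0,3],[2,5],[21,3],[25,0],[28,19],[44,0]]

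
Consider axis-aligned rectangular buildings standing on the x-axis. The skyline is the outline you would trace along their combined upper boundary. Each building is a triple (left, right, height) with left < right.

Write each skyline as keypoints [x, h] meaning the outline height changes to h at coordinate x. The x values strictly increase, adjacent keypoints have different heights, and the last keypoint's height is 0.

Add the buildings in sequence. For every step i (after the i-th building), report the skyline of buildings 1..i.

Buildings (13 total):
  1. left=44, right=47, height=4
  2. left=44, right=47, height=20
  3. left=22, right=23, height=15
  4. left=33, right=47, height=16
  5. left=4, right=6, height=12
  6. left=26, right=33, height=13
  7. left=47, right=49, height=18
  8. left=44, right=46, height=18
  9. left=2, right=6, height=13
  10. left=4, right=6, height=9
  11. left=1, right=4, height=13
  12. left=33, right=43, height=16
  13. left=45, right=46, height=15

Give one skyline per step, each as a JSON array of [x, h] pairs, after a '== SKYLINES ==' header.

== SKYLINES ==
[[44,4],[47,0]]
[[44,20],[47,0]]
[[22,15],[23,0],[44,20],[47,0]]
[[22,15],[23,0],[33,16],[44,20],[47,0]]
[[4,12],[6,0],[22,15],[23,0],[33,16],[44,20],[47,0]]
[[4,12],[6,0],[22,15],[23,0],[26,13],[33,16],[44,20],[47,0]]
[[4,12],[6,0],[22,15],[23,0],[26,13],[33,16],[44,20],[47,18],[49,0]]
[[4,12],[6,0],[22,15],[23,0],[26,13],[33,16],[44,20],[47,18],[49,0]]
[[2,13],[6,0],[22,15],[23,0],[26,13],[33,16],[44,20],[47,18],[49,0]]
[[2,13],[6,0],[22,15],[23,0],[26,13],[33,16],[44,20],[47,18],[49,0]]
[[1,13],[6,0],[22,15],[23,0],[26,13],[33,16],[44,20],[47,18],[49,0]]
[[1,13],[6,0],[22,15],[23,0],[26,13],[33,16],[44,20],[47,18],[49,0]]
[[1,13],[6,0],[22,15],[23,0],[26,13],[33,16],[44,20],[47,18],[49,0]]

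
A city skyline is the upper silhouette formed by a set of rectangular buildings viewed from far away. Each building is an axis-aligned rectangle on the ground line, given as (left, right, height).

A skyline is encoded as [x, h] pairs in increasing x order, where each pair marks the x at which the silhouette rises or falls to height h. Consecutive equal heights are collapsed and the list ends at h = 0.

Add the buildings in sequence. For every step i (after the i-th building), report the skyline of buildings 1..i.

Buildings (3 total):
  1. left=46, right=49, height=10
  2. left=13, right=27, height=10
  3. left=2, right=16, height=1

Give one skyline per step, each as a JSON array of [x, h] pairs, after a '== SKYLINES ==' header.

== SKYLINES ==
[[46,10],[49,0]]
[[13,10],[27,0],[46,10],[49,0]]
[[2,1],[13,10],[27,0],[46,10],[49,0]]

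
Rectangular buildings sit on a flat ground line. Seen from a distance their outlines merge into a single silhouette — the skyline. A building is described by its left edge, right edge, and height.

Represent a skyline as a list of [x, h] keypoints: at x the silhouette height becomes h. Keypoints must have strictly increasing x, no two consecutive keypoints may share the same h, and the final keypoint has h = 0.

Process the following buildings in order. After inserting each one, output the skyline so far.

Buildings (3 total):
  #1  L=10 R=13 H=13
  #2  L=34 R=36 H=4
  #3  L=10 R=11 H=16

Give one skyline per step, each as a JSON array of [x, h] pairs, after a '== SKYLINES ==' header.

== SKYLINES ==
[[10,13],[13,0]]
[[10,13],[13,0],[34,4],[36,0]]
[[10,16],[11,13],[13,0],[34,4],[36,0]]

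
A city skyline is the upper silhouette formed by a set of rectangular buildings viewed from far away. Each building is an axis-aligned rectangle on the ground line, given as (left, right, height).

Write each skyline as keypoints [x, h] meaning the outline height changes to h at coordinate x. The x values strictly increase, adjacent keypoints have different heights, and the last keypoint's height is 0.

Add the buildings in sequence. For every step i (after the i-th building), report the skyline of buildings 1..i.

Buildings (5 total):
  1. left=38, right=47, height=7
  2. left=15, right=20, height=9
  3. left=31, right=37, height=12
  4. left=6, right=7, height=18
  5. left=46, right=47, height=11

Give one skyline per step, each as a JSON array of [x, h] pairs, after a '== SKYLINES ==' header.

== SKYLINES ==
[[38,7],[47,0]]
[[15,9],[20,0],[38,7],[47,0]]
[[15,9],[20,0],[31,12],[37,0],[38,7],[47,0]]
[[6,18],[7,0],[15,9],[20,0],[31,12],[37,0],[38,7],[47,0]]
[[6,18],[7,0],[15,9],[20,0],[31,12],[37,0],[38,7],[46,11],[47,0]]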